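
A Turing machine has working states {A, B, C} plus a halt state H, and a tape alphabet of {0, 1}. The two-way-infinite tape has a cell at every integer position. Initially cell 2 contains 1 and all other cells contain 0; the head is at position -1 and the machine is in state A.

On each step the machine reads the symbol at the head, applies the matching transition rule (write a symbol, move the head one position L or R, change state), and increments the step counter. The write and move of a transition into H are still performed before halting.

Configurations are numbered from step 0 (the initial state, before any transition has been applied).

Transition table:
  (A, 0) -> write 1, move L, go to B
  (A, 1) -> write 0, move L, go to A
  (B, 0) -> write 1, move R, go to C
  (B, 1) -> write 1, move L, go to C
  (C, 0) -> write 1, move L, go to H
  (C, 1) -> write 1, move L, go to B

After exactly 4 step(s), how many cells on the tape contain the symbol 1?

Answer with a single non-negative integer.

Answer: 3

Derivation:
Step 1: in state A at pos -1, read 0 -> (A,0)->write 1,move L,goto B. Now: state=B, head=-2, tape[-3..3]=0010010 (head:  ^)
Step 2: in state B at pos -2, read 0 -> (B,0)->write 1,move R,goto C. Now: state=C, head=-1, tape[-3..3]=0110010 (head:   ^)
Step 3: in state C at pos -1, read 1 -> (C,1)->write 1,move L,goto B. Now: state=B, head=-2, tape[-3..3]=0110010 (head:  ^)
Step 4: in state B at pos -2, read 1 -> (B,1)->write 1,move L,goto C. Now: state=C, head=-3, tape[-4..3]=00110010 (head:  ^)
Cells containing 1 after step 4: {-2, -1, 2} -> 3 cell(s)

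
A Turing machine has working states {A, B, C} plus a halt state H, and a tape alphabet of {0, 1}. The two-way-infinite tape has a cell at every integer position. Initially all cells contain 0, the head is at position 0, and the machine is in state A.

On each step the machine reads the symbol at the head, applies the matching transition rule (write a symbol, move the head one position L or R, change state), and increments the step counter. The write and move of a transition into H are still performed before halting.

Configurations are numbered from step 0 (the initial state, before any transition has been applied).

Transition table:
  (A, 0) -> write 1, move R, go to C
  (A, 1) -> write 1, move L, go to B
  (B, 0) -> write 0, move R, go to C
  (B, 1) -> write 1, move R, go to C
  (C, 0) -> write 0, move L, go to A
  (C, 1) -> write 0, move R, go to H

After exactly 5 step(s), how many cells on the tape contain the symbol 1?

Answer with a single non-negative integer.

Answer: 0

Derivation:
Step 1: in state A at pos 0, read 0 -> (A,0)->write 1,move R,goto C. Now: state=C, head=1, tape[-1..2]=0100 (head:   ^)
Step 2: in state C at pos 1, read 0 -> (C,0)->write 0,move L,goto A. Now: state=A, head=0, tape[-1..2]=0100 (head:  ^)
Step 3: in state A at pos 0, read 1 -> (A,1)->write 1,move L,goto B. Now: state=B, head=-1, tape[-2..2]=00100 (head:  ^)
Step 4: in state B at pos -1, read 0 -> (B,0)->write 0,move R,goto C. Now: state=C, head=0, tape[-2..2]=00100 (head:   ^)
Step 5: in state C at pos 0, read 1 -> (C,1)->write 0,move R,goto H. Now: state=H, head=1, tape[-2..2]=00000 (head:    ^)
No cell contains 1 after step 5 -> 0 cell(s)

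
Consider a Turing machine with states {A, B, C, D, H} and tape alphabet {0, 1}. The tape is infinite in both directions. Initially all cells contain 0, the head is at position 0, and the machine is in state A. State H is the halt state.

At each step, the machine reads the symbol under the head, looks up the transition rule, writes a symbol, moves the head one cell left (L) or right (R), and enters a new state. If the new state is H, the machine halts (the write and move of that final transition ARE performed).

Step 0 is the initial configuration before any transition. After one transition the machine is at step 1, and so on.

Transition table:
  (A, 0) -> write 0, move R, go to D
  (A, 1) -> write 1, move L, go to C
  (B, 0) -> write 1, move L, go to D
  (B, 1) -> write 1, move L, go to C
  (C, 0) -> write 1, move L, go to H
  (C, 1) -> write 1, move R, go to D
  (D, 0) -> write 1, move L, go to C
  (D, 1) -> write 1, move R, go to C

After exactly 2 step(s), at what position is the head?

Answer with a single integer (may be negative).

Step 1: in state A at pos 0, read 0 -> (A,0)->write 0,move R,goto D. Now: state=D, head=1, tape[-1..2]=0000 (head:   ^)
Step 2: in state D at pos 1, read 0 -> (D,0)->write 1,move L,goto C. Now: state=C, head=0, tape[-1..2]=0010 (head:  ^)

Answer: 0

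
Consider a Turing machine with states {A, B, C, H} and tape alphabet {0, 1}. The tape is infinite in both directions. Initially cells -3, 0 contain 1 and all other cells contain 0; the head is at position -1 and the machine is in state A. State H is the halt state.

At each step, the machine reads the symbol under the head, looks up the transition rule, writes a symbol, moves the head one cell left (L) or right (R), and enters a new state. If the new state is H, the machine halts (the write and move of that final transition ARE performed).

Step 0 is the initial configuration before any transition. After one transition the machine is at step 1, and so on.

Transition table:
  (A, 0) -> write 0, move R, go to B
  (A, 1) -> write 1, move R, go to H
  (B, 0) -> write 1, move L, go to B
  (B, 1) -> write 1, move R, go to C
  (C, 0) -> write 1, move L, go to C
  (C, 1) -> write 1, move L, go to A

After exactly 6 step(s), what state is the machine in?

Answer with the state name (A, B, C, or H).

Answer: C

Derivation:
Step 1: in state A at pos -1, read 0 -> (A,0)->write 0,move R,goto B. Now: state=B, head=0, tape[-4..1]=010010 (head:     ^)
Step 2: in state B at pos 0, read 1 -> (B,1)->write 1,move R,goto C. Now: state=C, head=1, tape[-4..2]=0100100 (head:      ^)
Step 3: in state C at pos 1, read 0 -> (C,0)->write 1,move L,goto C. Now: state=C, head=0, tape[-4..2]=0100110 (head:     ^)
Step 4: in state C at pos 0, read 1 -> (C,1)->write 1,move L,goto A. Now: state=A, head=-1, tape[-4..2]=0100110 (head:    ^)
Step 5: in state A at pos -1, read 0 -> (A,0)->write 0,move R,goto B. Now: state=B, head=0, tape[-4..2]=0100110 (head:     ^)
Step 6: in state B at pos 0, read 1 -> (B,1)->write 1,move R,goto C. Now: state=C, head=1, tape[-4..2]=0100110 (head:      ^)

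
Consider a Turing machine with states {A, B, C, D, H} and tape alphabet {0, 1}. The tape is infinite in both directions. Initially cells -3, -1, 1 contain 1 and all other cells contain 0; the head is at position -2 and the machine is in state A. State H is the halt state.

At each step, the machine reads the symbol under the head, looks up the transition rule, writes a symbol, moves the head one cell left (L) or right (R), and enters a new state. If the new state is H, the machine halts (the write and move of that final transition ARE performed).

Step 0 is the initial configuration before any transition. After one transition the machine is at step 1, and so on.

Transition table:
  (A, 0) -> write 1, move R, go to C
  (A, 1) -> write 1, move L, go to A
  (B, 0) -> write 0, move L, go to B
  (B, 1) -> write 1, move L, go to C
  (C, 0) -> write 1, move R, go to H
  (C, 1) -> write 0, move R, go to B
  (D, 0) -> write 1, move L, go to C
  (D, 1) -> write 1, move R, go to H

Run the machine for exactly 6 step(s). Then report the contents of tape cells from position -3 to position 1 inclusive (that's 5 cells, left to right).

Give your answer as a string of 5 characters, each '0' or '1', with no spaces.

Step 1: in state A at pos -2, read 0 -> (A,0)->write 1,move R,goto C. Now: state=C, head=-1, tape[-4..2]=0111010 (head:    ^)
Step 2: in state C at pos -1, read 1 -> (C,1)->write 0,move R,goto B. Now: state=B, head=0, tape[-4..2]=0110010 (head:     ^)
Step 3: in state B at pos 0, read 0 -> (B,0)->write 0,move L,goto B. Now: state=B, head=-1, tape[-4..2]=0110010 (head:    ^)
Step 4: in state B at pos -1, read 0 -> (B,0)->write 0,move L,goto B. Now: state=B, head=-2, tape[-4..2]=0110010 (head:   ^)
Step 5: in state B at pos -2, read 1 -> (B,1)->write 1,move L,goto C. Now: state=C, head=-3, tape[-4..2]=0110010 (head:  ^)
Step 6: in state C at pos -3, read 1 -> (C,1)->write 0,move R,goto B. Now: state=B, head=-2, tape[-4..2]=0010010 (head:   ^)

Answer: 01001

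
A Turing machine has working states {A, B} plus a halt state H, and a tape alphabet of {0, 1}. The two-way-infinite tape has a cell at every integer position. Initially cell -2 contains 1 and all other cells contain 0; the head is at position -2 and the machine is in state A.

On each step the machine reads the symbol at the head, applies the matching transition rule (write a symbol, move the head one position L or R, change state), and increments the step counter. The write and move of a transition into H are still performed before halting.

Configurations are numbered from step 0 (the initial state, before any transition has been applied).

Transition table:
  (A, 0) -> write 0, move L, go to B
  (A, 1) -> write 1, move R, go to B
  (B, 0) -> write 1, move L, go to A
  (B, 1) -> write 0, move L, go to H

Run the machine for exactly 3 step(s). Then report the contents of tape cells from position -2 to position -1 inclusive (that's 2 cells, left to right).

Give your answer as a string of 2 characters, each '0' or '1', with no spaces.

Answer: 11

Derivation:
Step 1: in state A at pos -2, read 1 -> (A,1)->write 1,move R,goto B. Now: state=B, head=-1, tape[-3..0]=0100 (head:   ^)
Step 2: in state B at pos -1, read 0 -> (B,0)->write 1,move L,goto A. Now: state=A, head=-2, tape[-3..0]=0110 (head:  ^)
Step 3: in state A at pos -2, read 1 -> (A,1)->write 1,move R,goto B. Now: state=B, head=-1, tape[-3..0]=0110 (head:   ^)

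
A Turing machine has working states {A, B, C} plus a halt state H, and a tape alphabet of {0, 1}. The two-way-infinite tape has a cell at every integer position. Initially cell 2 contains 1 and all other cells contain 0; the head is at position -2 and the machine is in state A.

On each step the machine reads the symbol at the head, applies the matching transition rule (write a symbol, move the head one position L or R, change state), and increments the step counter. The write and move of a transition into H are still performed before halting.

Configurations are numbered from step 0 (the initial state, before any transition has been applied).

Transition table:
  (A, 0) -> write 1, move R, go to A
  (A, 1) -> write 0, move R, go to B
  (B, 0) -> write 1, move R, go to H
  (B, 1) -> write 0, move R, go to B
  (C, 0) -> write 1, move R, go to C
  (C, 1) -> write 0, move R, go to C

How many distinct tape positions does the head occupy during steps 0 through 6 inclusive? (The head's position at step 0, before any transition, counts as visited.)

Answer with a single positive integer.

Step 1: in state A at pos -2, read 0 -> (A,0)->write 1,move R,goto A. Now: state=A, head=-1, tape[-3..3]=0100010 (head:   ^)
Step 2: in state A at pos -1, read 0 -> (A,0)->write 1,move R,goto A. Now: state=A, head=0, tape[-3..3]=0110010 (head:    ^)
Step 3: in state A at pos 0, read 0 -> (A,0)->write 1,move R,goto A. Now: state=A, head=1, tape[-3..3]=0111010 (head:     ^)
Step 4: in state A at pos 1, read 0 -> (A,0)->write 1,move R,goto A. Now: state=A, head=2, tape[-3..3]=0111110 (head:      ^)
Step 5: in state A at pos 2, read 1 -> (A,1)->write 0,move R,goto B. Now: state=B, head=3, tape[-3..4]=01111000 (head:       ^)
Step 6: in state B at pos 3, read 0 -> (B,0)->write 1,move R,goto H. Now: state=H, head=4, tape[-3..5]=011110100 (head:        ^)
Head positions at steps 0..6: starting at -2, distinct positions visited = {-2, -1, 0, 1, 2, 3, 4} -> 7 position(s)

Answer: 7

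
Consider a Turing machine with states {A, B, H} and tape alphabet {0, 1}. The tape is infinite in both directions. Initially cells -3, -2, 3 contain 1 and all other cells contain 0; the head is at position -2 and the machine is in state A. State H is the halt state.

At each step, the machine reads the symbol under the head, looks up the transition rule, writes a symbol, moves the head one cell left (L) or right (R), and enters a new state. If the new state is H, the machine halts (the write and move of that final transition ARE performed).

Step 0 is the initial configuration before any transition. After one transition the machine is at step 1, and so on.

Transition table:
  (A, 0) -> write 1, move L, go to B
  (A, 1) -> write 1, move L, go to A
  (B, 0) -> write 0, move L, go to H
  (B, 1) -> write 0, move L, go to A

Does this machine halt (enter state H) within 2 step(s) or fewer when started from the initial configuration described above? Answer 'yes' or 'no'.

Answer: no

Derivation:
Step 1: in state A at pos -2, read 1 -> (A,1)->write 1,move L,goto A. Now: state=A, head=-3, tape[-4..4]=011000010 (head:  ^)
Step 2: in state A at pos -3, read 1 -> (A,1)->write 1,move L,goto A. Now: state=A, head=-4, tape[-5..4]=0011000010 (head:  ^)
After 2 step(s): state = A (not H) -> not halted within 2 -> no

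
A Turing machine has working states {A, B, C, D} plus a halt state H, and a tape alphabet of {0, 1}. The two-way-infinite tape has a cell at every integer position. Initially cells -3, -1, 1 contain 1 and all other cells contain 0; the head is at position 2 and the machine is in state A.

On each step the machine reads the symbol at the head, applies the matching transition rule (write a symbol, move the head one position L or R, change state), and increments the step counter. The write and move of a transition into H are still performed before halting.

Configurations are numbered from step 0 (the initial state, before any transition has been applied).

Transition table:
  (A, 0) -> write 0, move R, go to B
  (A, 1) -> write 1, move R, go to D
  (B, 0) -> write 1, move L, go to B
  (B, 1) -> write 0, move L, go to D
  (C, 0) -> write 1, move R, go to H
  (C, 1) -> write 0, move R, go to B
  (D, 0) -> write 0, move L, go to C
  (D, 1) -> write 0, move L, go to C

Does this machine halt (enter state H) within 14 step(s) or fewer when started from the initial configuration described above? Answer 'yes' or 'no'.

Answer: yes

Derivation:
Step 1: in state A at pos 2, read 0 -> (A,0)->write 0,move R,goto B. Now: state=B, head=3, tape[-4..4]=010101000 (head:        ^)
Step 2: in state B at pos 3, read 0 -> (B,0)->write 1,move L,goto B. Now: state=B, head=2, tape[-4..4]=010101010 (head:       ^)
Step 3: in state B at pos 2, read 0 -> (B,0)->write 1,move L,goto B. Now: state=B, head=1, tape[-4..4]=010101110 (head:      ^)
Step 4: in state B at pos 1, read 1 -> (B,1)->write 0,move L,goto D. Now: state=D, head=0, tape[-4..4]=010100110 (head:     ^)
Step 5: in state D at pos 0, read 0 -> (D,0)->write 0,move L,goto C. Now: state=C, head=-1, tape[-4..4]=010100110 (head:    ^)
Step 6: in state C at pos -1, read 1 -> (C,1)->write 0,move R,goto B. Now: state=B, head=0, tape[-4..4]=010000110 (head:     ^)
Step 7: in state B at pos 0, read 0 -> (B,0)->write 1,move L,goto B. Now: state=B, head=-1, tape[-4..4]=010010110 (head:    ^)
Step 8: in state B at pos -1, read 0 -> (B,0)->write 1,move L,goto B. Now: state=B, head=-2, tape[-4..4]=010110110 (head:   ^)
Step 9: in state B at pos -2, read 0 -> (B,0)->write 1,move L,goto B. Now: state=B, head=-3, tape[-4..4]=011110110 (head:  ^)
Step 10: in state B at pos -3, read 1 -> (B,1)->write 0,move L,goto D. Now: state=D, head=-4, tape[-5..4]=0001110110 (head:  ^)
Step 11: in state D at pos -4, read 0 -> (D,0)->write 0,move L,goto C. Now: state=C, head=-5, tape[-6..4]=00001110110 (head:  ^)
Step 12: in state C at pos -5, read 0 -> (C,0)->write 1,move R,goto H. Now: state=H, head=-4, tape[-6..4]=01001110110 (head:   ^)
State H reached at step 12; 12 <= 14 -> yes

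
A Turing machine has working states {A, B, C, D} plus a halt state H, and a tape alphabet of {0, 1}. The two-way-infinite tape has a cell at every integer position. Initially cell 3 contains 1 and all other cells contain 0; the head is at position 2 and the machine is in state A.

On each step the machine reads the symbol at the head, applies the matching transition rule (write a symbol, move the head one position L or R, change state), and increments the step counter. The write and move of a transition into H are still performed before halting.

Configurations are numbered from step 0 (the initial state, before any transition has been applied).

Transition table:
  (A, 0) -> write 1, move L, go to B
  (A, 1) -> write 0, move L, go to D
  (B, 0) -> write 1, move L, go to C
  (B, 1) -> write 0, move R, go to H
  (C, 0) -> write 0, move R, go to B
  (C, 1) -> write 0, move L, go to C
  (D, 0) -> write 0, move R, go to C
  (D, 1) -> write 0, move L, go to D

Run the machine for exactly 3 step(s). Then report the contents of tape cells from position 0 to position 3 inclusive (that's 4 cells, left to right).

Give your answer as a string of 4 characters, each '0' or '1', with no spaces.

Answer: 0111

Derivation:
Step 1: in state A at pos 2, read 0 -> (A,0)->write 1,move L,goto B. Now: state=B, head=1, tape[0..4]=00110 (head:  ^)
Step 2: in state B at pos 1, read 0 -> (B,0)->write 1,move L,goto C. Now: state=C, head=0, tape[-1..4]=001110 (head:  ^)
Step 3: in state C at pos 0, read 0 -> (C,0)->write 0,move R,goto B. Now: state=B, head=1, tape[-1..4]=001110 (head:   ^)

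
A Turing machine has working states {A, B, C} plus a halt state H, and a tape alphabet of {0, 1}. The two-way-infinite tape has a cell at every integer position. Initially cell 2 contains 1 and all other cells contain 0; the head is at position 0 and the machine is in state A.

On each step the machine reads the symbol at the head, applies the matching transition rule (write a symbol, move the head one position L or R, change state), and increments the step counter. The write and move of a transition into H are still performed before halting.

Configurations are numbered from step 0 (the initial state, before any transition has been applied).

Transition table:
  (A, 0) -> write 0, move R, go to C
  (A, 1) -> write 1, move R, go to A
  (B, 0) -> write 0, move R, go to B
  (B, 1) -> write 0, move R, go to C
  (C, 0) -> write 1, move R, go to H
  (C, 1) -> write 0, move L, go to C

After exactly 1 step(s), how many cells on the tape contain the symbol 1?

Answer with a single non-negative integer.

Step 1: in state A at pos 0, read 0 -> (A,0)->write 0,move R,goto C. Now: state=C, head=1, tape[-1..3]=00010 (head:   ^)
Cells containing 1 after step 1: {2} -> 1 cell(s)

Answer: 1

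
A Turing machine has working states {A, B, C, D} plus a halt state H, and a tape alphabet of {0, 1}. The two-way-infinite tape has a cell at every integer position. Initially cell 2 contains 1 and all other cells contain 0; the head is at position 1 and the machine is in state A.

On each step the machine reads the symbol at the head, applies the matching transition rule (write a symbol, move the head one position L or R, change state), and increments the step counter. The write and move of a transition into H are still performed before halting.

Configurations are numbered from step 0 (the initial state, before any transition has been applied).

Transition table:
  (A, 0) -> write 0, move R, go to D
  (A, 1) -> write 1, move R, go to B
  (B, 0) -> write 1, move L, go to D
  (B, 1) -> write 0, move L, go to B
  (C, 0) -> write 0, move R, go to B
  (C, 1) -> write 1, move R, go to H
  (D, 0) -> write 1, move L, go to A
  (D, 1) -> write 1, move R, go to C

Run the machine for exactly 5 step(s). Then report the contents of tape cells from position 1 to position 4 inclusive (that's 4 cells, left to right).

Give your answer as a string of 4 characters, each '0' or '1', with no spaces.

Answer: 0111

Derivation:
Step 1: in state A at pos 1, read 0 -> (A,0)->write 0,move R,goto D. Now: state=D, head=2, tape[0..3]=0010 (head:   ^)
Step 2: in state D at pos 2, read 1 -> (D,1)->write 1,move R,goto C. Now: state=C, head=3, tape[0..4]=00100 (head:    ^)
Step 3: in state C at pos 3, read 0 -> (C,0)->write 0,move R,goto B. Now: state=B, head=4, tape[0..5]=001000 (head:     ^)
Step 4: in state B at pos 4, read 0 -> (B,0)->write 1,move L,goto D. Now: state=D, head=3, tape[0..5]=001010 (head:    ^)
Step 5: in state D at pos 3, read 0 -> (D,0)->write 1,move L,goto A. Now: state=A, head=2, tape[0..5]=001110 (head:   ^)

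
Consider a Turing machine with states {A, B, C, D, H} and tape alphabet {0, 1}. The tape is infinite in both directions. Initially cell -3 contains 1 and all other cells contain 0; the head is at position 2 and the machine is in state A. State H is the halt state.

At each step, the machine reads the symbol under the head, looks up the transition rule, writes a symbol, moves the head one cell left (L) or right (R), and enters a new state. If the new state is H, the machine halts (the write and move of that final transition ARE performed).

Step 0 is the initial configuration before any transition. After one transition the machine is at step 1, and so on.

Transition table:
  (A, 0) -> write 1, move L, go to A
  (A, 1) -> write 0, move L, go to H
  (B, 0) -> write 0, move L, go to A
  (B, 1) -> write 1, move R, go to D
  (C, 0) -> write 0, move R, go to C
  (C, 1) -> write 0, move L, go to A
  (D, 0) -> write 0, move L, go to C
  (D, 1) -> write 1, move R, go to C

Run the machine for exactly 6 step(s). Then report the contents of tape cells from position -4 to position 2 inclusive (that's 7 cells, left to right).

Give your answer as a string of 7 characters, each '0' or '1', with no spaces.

Step 1: in state A at pos 2, read 0 -> (A,0)->write 1,move L,goto A. Now: state=A, head=1, tape[-4..3]=01000010 (head:      ^)
Step 2: in state A at pos 1, read 0 -> (A,0)->write 1,move L,goto A. Now: state=A, head=0, tape[-4..3]=01000110 (head:     ^)
Step 3: in state A at pos 0, read 0 -> (A,0)->write 1,move L,goto A. Now: state=A, head=-1, tape[-4..3]=01001110 (head:    ^)
Step 4: in state A at pos -1, read 0 -> (A,0)->write 1,move L,goto A. Now: state=A, head=-2, tape[-4..3]=01011110 (head:   ^)
Step 5: in state A at pos -2, read 0 -> (A,0)->write 1,move L,goto A. Now: state=A, head=-3, tape[-4..3]=01111110 (head:  ^)
Step 6: in state A at pos -3, read 1 -> (A,1)->write 0,move L,goto H. Now: state=H, head=-4, tape[-5..3]=000111110 (head:  ^)

Answer: 0011111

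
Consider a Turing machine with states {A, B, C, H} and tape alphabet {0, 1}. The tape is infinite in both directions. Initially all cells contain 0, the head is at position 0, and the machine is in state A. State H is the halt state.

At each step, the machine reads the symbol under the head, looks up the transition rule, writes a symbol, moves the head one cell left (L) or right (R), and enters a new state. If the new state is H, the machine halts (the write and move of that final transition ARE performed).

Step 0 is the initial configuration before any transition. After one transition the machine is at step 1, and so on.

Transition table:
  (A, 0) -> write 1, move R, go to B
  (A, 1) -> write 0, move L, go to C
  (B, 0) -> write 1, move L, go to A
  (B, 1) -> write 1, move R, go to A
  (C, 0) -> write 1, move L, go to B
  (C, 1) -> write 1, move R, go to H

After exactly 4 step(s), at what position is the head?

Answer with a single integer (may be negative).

Answer: -2

Derivation:
Step 1: in state A at pos 0, read 0 -> (A,0)->write 1,move R,goto B. Now: state=B, head=1, tape[-1..2]=0100 (head:   ^)
Step 2: in state B at pos 1, read 0 -> (B,0)->write 1,move L,goto A. Now: state=A, head=0, tape[-1..2]=0110 (head:  ^)
Step 3: in state A at pos 0, read 1 -> (A,1)->write 0,move L,goto C. Now: state=C, head=-1, tape[-2..2]=00010 (head:  ^)
Step 4: in state C at pos -1, read 0 -> (C,0)->write 1,move L,goto B. Now: state=B, head=-2, tape[-3..2]=001010 (head:  ^)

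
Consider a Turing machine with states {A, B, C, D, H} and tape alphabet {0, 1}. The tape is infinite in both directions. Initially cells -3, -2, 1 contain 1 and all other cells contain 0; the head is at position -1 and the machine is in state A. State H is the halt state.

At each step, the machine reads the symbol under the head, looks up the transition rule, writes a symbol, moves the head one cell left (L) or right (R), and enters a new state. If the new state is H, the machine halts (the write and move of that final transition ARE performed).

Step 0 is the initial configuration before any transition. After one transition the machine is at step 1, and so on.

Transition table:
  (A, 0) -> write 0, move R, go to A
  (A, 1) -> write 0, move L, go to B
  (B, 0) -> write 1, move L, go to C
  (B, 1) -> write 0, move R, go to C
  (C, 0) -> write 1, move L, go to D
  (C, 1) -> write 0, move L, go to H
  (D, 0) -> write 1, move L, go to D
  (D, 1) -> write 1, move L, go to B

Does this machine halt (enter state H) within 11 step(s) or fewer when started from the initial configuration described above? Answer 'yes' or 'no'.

Answer: yes

Derivation:
Step 1: in state A at pos -1, read 0 -> (A,0)->write 0,move R,goto A. Now: state=A, head=0, tape[-4..2]=0110010 (head:     ^)
Step 2: in state A at pos 0, read 0 -> (A,0)->write 0,move R,goto A. Now: state=A, head=1, tape[-4..2]=0110010 (head:      ^)
Step 3: in state A at pos 1, read 1 -> (A,1)->write 0,move L,goto B. Now: state=B, head=0, tape[-4..2]=0110000 (head:     ^)
Step 4: in state B at pos 0, read 0 -> (B,0)->write 1,move L,goto C. Now: state=C, head=-1, tape[-4..2]=0110100 (head:    ^)
Step 5: in state C at pos -1, read 0 -> (C,0)->write 1,move L,goto D. Now: state=D, head=-2, tape[-4..2]=0111100 (head:   ^)
Step 6: in state D at pos -2, read 1 -> (D,1)->write 1,move L,goto B. Now: state=B, head=-3, tape[-4..2]=0111100 (head:  ^)
Step 7: in state B at pos -3, read 1 -> (B,1)->write 0,move R,goto C. Now: state=C, head=-2, tape[-4..2]=0011100 (head:   ^)
Step 8: in state C at pos -2, read 1 -> (C,1)->write 0,move L,goto H. Now: state=H, head=-3, tape[-4..2]=0001100 (head:  ^)
State H reached at step 8; 8 <= 11 -> yes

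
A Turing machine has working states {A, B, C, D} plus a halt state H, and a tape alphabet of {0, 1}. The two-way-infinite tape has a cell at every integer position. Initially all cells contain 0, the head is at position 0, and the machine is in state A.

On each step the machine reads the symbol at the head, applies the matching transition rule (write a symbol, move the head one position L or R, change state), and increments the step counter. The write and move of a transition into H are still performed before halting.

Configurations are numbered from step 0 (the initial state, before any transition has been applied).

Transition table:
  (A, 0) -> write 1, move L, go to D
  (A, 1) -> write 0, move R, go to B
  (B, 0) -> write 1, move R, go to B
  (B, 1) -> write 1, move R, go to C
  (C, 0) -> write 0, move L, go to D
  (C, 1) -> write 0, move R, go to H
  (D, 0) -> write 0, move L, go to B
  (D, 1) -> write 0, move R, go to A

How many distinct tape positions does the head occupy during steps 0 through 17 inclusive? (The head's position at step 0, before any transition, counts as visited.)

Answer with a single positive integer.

Answer: 4

Derivation:
Step 1: in state A at pos 0, read 0 -> (A,0)->write 1,move L,goto D. Now: state=D, head=-1, tape[-2..1]=0010 (head:  ^)
Step 2: in state D at pos -1, read 0 -> (D,0)->write 0,move L,goto B. Now: state=B, head=-2, tape[-3..1]=00010 (head:  ^)
Step 3: in state B at pos -2, read 0 -> (B,0)->write 1,move R,goto B. Now: state=B, head=-1, tape[-3..1]=01010 (head:   ^)
Step 4: in state B at pos -1, read 0 -> (B,0)->write 1,move R,goto B. Now: state=B, head=0, tape[-3..1]=01110 (head:    ^)
Step 5: in state B at pos 0, read 1 -> (B,1)->write 1,move R,goto C. Now: state=C, head=1, tape[-3..2]=011100 (head:     ^)
Step 6: in state C at pos 1, read 0 -> (C,0)->write 0,move L,goto D. Now: state=D, head=0, tape[-3..2]=011100 (head:    ^)
Step 7: in state D at pos 0, read 1 -> (D,1)->write 0,move R,goto A. Now: state=A, head=1, tape[-3..2]=011000 (head:     ^)
Step 8: in state A at pos 1, read 0 -> (A,0)->write 1,move L,goto D. Now: state=D, head=0, tape[-3..2]=011010 (head:    ^)
Step 9: in state D at pos 0, read 0 -> (D,0)->write 0,move L,goto B. Now: state=B, head=-1, tape[-3..2]=011010 (head:   ^)
Step 10: in state B at pos -1, read 1 -> (B,1)->write 1,move R,goto C. Now: state=C, head=0, tape[-3..2]=011010 (head:    ^)
Step 11: in state C at pos 0, read 0 -> (C,0)->write 0,move L,goto D. Now: state=D, head=-1, tape[-3..2]=011010 (head:   ^)
Step 12: in state D at pos -1, read 1 -> (D,1)->write 0,move R,goto A. Now: state=A, head=0, tape[-3..2]=010010 (head:    ^)
Step 13: in state A at pos 0, read 0 -> (A,0)->write 1,move L,goto D. Now: state=D, head=-1, tape[-3..2]=010110 (head:   ^)
Step 14: in state D at pos -1, read 0 -> (D,0)->write 0,move L,goto B. Now: state=B, head=-2, tape[-3..2]=010110 (head:  ^)
Step 15: in state B at pos -2, read 1 -> (B,1)->write 1,move R,goto C. Now: state=C, head=-1, tape[-3..2]=010110 (head:   ^)
Step 16: in state C at pos -1, read 0 -> (C,0)->write 0,move L,goto D. Now: state=D, head=-2, tape[-3..2]=010110 (head:  ^)
Step 17: in state D at pos -2, read 1 -> (D,1)->write 0,move R,goto A. Now: state=A, head=-1, tape[-3..2]=000110 (head:   ^)
Head positions at steps 0..17: starting at 0, distinct positions visited = {-2, -1, 0, 1} -> 4 position(s)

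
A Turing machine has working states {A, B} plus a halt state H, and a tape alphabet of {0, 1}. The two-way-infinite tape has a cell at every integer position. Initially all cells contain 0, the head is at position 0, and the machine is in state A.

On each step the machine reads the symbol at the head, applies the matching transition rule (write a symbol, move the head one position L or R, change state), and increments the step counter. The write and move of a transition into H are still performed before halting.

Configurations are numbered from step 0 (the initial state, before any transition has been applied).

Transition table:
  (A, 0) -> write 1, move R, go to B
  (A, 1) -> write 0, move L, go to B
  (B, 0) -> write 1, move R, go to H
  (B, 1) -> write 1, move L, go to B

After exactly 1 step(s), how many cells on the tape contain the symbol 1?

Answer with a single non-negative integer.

Step 1: in state A at pos 0, read 0 -> (A,0)->write 1,move R,goto B. Now: state=B, head=1, tape[-1..2]=0100 (head:   ^)
Cells containing 1 after step 1: {0} -> 1 cell(s)

Answer: 1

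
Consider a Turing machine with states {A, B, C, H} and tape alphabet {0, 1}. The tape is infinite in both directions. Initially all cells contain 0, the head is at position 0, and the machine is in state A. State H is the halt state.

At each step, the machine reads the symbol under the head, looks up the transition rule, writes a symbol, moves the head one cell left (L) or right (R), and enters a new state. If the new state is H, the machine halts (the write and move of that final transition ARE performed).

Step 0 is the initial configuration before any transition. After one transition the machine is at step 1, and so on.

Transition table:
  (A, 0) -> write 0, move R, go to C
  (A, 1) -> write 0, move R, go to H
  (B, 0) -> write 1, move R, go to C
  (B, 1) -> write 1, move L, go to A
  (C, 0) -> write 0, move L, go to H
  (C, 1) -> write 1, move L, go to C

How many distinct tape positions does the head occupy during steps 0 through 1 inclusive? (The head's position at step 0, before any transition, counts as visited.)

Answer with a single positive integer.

Answer: 2

Derivation:
Step 1: in state A at pos 0, read 0 -> (A,0)->write 0,move R,goto C. Now: state=C, head=1, tape[-1..2]=0000 (head:   ^)
Head positions at steps 0..1: starting at 0, distinct positions visited = {0, 1} -> 2 position(s)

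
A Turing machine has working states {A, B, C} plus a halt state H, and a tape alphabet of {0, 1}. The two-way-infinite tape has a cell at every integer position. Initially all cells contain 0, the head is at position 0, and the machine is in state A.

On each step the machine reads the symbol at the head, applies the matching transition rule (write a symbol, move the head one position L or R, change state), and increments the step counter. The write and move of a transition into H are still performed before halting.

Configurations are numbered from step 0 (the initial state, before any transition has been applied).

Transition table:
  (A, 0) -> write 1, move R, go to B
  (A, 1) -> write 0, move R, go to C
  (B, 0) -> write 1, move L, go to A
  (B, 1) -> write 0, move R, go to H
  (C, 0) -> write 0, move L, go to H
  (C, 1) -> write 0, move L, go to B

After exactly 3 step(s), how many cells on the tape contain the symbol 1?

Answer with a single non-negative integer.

Answer: 1

Derivation:
Step 1: in state A at pos 0, read 0 -> (A,0)->write 1,move R,goto B. Now: state=B, head=1, tape[-1..2]=0100 (head:   ^)
Step 2: in state B at pos 1, read 0 -> (B,0)->write 1,move L,goto A. Now: state=A, head=0, tape[-1..2]=0110 (head:  ^)
Step 3: in state A at pos 0, read 1 -> (A,1)->write 0,move R,goto C. Now: state=C, head=1, tape[-1..2]=0010 (head:   ^)
Cells containing 1 after step 3: {1} -> 1 cell(s)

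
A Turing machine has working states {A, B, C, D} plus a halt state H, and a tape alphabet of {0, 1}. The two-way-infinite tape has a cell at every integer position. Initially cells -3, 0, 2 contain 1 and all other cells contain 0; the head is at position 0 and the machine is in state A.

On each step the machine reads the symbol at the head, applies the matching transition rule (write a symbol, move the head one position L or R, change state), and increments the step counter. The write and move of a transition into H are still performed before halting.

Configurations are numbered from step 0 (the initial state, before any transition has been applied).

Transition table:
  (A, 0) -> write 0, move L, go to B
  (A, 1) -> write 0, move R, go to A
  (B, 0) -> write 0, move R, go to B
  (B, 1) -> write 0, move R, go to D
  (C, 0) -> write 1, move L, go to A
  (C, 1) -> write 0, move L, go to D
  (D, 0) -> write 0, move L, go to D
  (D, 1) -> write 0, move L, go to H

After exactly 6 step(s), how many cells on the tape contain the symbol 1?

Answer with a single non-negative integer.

Step 1: in state A at pos 0, read 1 -> (A,1)->write 0,move R,goto A. Now: state=A, head=1, tape[-4..3]=01000010 (head:      ^)
Step 2: in state A at pos 1, read 0 -> (A,0)->write 0,move L,goto B. Now: state=B, head=0, tape[-4..3]=01000010 (head:     ^)
Step 3: in state B at pos 0, read 0 -> (B,0)->write 0,move R,goto B. Now: state=B, head=1, tape[-4..3]=01000010 (head:      ^)
Step 4: in state B at pos 1, read 0 -> (B,0)->write 0,move R,goto B. Now: state=B, head=2, tape[-4..3]=01000010 (head:       ^)
Step 5: in state B at pos 2, read 1 -> (B,1)->write 0,move R,goto D. Now: state=D, head=3, tape[-4..4]=010000000 (head:        ^)
Step 6: in state D at pos 3, read 0 -> (D,0)->write 0,move L,goto D. Now: state=D, head=2, tape[-4..4]=010000000 (head:       ^)
Cells containing 1 after step 6: {-3} -> 1 cell(s)

Answer: 1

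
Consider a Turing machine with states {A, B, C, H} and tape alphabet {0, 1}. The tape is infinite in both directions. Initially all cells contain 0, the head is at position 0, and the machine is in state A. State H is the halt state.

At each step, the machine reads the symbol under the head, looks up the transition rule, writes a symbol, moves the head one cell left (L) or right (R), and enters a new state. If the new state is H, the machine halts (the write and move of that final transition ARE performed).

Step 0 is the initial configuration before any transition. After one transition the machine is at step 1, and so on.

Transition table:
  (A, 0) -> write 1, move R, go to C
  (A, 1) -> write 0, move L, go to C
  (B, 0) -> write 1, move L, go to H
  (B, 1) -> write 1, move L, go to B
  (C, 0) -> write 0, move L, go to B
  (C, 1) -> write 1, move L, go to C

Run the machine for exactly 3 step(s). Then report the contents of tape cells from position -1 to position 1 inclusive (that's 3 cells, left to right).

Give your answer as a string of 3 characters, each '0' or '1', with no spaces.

Step 1: in state A at pos 0, read 0 -> (A,0)->write 1,move R,goto C. Now: state=C, head=1, tape[-1..2]=0100 (head:   ^)
Step 2: in state C at pos 1, read 0 -> (C,0)->write 0,move L,goto B. Now: state=B, head=0, tape[-1..2]=0100 (head:  ^)
Step 3: in state B at pos 0, read 1 -> (B,1)->write 1,move L,goto B. Now: state=B, head=-1, tape[-2..2]=00100 (head:  ^)

Answer: 010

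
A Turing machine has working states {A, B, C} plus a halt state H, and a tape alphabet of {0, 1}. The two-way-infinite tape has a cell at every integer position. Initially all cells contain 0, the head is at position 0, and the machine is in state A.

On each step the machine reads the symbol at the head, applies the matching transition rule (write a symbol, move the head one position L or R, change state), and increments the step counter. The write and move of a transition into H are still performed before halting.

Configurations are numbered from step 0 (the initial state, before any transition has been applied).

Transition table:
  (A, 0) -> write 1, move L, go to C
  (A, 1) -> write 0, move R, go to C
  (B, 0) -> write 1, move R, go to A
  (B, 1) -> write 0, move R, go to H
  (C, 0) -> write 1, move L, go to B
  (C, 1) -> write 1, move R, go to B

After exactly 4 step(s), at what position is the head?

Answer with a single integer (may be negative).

Answer: 0

Derivation:
Step 1: in state A at pos 0, read 0 -> (A,0)->write 1,move L,goto C. Now: state=C, head=-1, tape[-2..1]=0010 (head:  ^)
Step 2: in state C at pos -1, read 0 -> (C,0)->write 1,move L,goto B. Now: state=B, head=-2, tape[-3..1]=00110 (head:  ^)
Step 3: in state B at pos -2, read 0 -> (B,0)->write 1,move R,goto A. Now: state=A, head=-1, tape[-3..1]=01110 (head:   ^)
Step 4: in state A at pos -1, read 1 -> (A,1)->write 0,move R,goto C. Now: state=C, head=0, tape[-3..1]=01010 (head:    ^)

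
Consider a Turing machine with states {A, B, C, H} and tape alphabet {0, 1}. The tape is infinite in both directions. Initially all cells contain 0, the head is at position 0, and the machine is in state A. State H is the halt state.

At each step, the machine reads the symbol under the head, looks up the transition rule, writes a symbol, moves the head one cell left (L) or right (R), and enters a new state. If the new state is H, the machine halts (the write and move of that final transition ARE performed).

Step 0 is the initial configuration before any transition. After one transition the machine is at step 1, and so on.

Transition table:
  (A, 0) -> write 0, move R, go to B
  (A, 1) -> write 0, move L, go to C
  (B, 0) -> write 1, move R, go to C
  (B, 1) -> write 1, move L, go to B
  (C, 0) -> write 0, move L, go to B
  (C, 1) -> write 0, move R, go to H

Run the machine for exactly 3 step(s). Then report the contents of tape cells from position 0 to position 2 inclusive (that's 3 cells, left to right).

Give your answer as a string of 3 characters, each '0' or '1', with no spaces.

Answer: 010

Derivation:
Step 1: in state A at pos 0, read 0 -> (A,0)->write 0,move R,goto B. Now: state=B, head=1, tape[-1..2]=0000 (head:   ^)
Step 2: in state B at pos 1, read 0 -> (B,0)->write 1,move R,goto C. Now: state=C, head=2, tape[-1..3]=00100 (head:    ^)
Step 3: in state C at pos 2, read 0 -> (C,0)->write 0,move L,goto B. Now: state=B, head=1, tape[-1..3]=00100 (head:   ^)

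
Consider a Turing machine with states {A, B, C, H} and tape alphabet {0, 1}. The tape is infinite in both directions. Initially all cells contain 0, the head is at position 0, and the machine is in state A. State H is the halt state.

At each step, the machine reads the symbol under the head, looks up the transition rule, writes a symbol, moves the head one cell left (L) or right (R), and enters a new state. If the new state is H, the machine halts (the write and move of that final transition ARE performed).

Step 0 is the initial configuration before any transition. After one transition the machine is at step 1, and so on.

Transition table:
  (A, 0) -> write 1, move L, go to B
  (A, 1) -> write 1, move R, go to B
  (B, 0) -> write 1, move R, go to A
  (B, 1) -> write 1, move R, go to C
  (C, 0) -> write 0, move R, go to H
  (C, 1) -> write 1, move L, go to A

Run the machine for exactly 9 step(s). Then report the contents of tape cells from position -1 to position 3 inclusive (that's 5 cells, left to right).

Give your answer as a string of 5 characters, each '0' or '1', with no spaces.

Answer: 11110

Derivation:
Step 1: in state A at pos 0, read 0 -> (A,0)->write 1,move L,goto B. Now: state=B, head=-1, tape[-2..1]=0010 (head:  ^)
Step 2: in state B at pos -1, read 0 -> (B,0)->write 1,move R,goto A. Now: state=A, head=0, tape[-2..1]=0110 (head:   ^)
Step 3: in state A at pos 0, read 1 -> (A,1)->write 1,move R,goto B. Now: state=B, head=1, tape[-2..2]=01100 (head:    ^)
Step 4: in state B at pos 1, read 0 -> (B,0)->write 1,move R,goto A. Now: state=A, head=2, tape[-2..3]=011100 (head:     ^)
Step 5: in state A at pos 2, read 0 -> (A,0)->write 1,move L,goto B. Now: state=B, head=1, tape[-2..3]=011110 (head:    ^)
Step 6: in state B at pos 1, read 1 -> (B,1)->write 1,move R,goto C. Now: state=C, head=2, tape[-2..3]=011110 (head:     ^)
Step 7: in state C at pos 2, read 1 -> (C,1)->write 1,move L,goto A. Now: state=A, head=1, tape[-2..3]=011110 (head:    ^)
Step 8: in state A at pos 1, read 1 -> (A,1)->write 1,move R,goto B. Now: state=B, head=2, tape[-2..3]=011110 (head:     ^)
Step 9: in state B at pos 2, read 1 -> (B,1)->write 1,move R,goto C. Now: state=C, head=3, tape[-2..4]=0111100 (head:      ^)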